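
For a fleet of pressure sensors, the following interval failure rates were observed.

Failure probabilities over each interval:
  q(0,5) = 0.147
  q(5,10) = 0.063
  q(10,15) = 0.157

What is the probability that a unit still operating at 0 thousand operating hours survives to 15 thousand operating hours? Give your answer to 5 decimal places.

0.67378

The overall survival probability is (1 − 0.147) × (1 − 0.063) × (1 − 0.157).
= 0.853 × 0.937 × 0.843 = 0.673777.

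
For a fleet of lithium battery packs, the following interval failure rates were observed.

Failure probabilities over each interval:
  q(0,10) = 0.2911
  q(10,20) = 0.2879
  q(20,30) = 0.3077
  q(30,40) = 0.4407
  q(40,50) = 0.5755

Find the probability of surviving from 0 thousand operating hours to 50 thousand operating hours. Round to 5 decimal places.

0.08297

The overall survival probability is (1 − 0.2911) × (1 − 0.2879) × (1 − 0.3077) × (1 − 0.4407) × (1 − 0.5755).
= 0.7089 × 0.7121 × 0.6923 × 0.5593 × 0.4245 = 0.082974.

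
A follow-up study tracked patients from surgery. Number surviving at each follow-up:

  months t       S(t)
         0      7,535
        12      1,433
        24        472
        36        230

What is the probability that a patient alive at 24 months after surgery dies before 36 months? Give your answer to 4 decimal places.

0.5127

P(die before 36 | alive at 24) = 1 − S(36)/S(24) = 1 − 230/472 = (242)/472 = 0.512712.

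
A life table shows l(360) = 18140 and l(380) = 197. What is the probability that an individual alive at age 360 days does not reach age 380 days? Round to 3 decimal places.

P(die before 380 | alive at 360) = 1 − l(380)/l(360) = 1 − 197/18140 = (17943)/18140 = 0.989140.

0.989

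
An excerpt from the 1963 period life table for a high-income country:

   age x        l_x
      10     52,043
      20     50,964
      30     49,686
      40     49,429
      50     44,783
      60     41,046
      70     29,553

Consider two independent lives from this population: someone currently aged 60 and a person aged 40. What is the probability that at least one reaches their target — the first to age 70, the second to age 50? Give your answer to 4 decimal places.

p₁ = l_70/l_60 = 29,553/41,046 = 0.719997; p₂ = l_50/l_40 = 44,783/49,429 = 0.906007.
P(at least one) = 1 − (1−p₁)(1−p₂) = 1 − 0.280003 × 0.093993 = 0.973682.

0.9737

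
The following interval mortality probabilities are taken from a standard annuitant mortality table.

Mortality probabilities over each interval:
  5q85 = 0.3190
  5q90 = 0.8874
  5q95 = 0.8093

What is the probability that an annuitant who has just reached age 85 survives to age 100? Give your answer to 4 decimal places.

15p85 = (1 − 0.3190) × (1 − 0.8874) × (1 − 0.8093).
= 0.6810 × 0.1126 × 0.1907 = 0.014623.

0.0146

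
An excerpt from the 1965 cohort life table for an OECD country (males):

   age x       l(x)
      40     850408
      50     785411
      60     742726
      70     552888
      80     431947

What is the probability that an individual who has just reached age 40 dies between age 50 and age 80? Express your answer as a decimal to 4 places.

This is the probability of reaching 50 but not 80, conditional on being alive at 40: (l(50) − l(80)) / l(40).
= (785411 − 431947) / 850408 = 353464 / 850408 = 0.415640.

0.4156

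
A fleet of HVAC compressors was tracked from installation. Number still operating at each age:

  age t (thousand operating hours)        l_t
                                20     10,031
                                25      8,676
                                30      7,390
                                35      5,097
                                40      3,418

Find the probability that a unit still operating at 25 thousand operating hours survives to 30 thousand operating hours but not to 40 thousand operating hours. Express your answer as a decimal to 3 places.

This is the probability of reaching 30 but not 40, conditional on being operational at 25: (l_30 − l_40) / l_25.
= (7,390 − 3,418) / 8,676 = 3,972 / 8,676 = 0.457815.

0.458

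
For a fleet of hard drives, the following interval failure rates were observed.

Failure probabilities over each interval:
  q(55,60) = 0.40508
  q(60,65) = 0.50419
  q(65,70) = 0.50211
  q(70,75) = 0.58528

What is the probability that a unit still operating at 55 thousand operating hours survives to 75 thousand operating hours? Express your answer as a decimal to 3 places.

P(survive 55→75) = (1 − 0.40508) × (1 − 0.50419) × (1 − 0.50211) × (1 − 0.58528).
= 0.59492 × 0.49581 × 0.49789 × 0.41472 = 0.060906.

0.061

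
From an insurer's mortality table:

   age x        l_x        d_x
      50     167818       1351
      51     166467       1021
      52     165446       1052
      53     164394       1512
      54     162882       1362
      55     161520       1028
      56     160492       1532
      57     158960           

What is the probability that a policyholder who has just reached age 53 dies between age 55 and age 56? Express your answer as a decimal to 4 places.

We want 2|1q53 = (l_55 − l_56)/l_53.
This is the probability of reaching 55 but not 56, conditional on being alive at 53: (l_55 − l_56) / l_53.
= (161520 − 160492) / 164394 = 1028 / 164394 = 0.006253.

0.0063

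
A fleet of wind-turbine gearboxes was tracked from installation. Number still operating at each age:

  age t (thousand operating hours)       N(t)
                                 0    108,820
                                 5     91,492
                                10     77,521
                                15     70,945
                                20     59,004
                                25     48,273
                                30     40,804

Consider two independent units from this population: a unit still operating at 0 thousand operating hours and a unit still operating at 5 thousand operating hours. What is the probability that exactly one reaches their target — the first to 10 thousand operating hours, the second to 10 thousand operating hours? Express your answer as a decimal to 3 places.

0.352

p₁ = N(10)/N(0) = 77,521/108,820 = 0.712378; p₂ = N(10)/N(5) = 77,521/91,492 = 0.847298.
P(exactly one) = p₁(1−p₂) + (1−p₁)p₂ = 0.108782 + 0.243702 = 0.352483.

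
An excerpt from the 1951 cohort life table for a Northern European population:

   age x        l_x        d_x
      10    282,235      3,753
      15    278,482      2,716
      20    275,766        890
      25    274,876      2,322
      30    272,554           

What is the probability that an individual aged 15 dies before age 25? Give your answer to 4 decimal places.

P(die before 25 | alive at 15) = 1 − l_25/l_15 = 1 − 274,876/278,482 = (3,606)/278,482 = 0.012949.

0.0129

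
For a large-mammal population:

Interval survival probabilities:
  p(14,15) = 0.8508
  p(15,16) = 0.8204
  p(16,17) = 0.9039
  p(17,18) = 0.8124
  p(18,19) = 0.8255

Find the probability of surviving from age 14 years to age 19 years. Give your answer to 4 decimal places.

The overall survival probability is 0.8508 × 0.8204 × 0.9039 × 0.8124 × 0.8255.
= 0.423117.

0.4231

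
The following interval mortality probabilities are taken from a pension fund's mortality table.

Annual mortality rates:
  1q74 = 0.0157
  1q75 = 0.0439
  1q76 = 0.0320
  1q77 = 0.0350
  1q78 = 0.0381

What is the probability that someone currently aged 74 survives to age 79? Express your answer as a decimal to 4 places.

Survival from 74 to 79 is the product of surviving each interval: (1 − 0.0157) × (1 − 0.0439) × (1 − 0.0320) × (1 − 0.0350) × (1 − 0.0381).
= 0.9843 × 0.9561 × 0.9680 × 0.9650 × 0.9619 = 0.845597.

0.8456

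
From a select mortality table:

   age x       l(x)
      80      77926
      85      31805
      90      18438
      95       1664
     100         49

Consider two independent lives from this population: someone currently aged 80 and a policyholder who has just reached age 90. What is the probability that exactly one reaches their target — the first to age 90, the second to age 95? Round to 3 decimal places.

0.284

p₁ = l(90)/l(80) = 18438/77926 = 0.236609; p₂ = l(95)/l(90) = 1664/18438 = 0.090248.
P(exactly one) = p₁(1−p₂) + (1−p₁)p₂ = 0.215256 + 0.068895 = 0.284150.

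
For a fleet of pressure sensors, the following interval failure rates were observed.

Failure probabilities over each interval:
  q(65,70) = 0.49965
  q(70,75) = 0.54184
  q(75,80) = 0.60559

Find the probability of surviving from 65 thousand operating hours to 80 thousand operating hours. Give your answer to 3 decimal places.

0.090

P(survive 65→80) = (1 − 0.49965) × (1 − 0.54184) × (1 − 0.60559).
= 0.50035 × 0.45816 × 0.39441 = 0.090415.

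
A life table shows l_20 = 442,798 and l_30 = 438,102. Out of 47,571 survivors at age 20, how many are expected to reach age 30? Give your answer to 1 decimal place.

The relevant probability is 438,102/442,798 = 0.989395.
Expected number = 47,571 × 0.989395 = 47066.5.

47066.5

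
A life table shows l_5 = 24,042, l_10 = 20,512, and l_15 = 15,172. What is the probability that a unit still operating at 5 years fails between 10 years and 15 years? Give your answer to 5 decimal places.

0.22211

This is the probability of reaching 10 but not 15, conditional on being operational at 5: (l_10 − l_15) / l_5.
= (20,512 − 15,172) / 24,042 = 5,340 / 24,042 = 0.222111.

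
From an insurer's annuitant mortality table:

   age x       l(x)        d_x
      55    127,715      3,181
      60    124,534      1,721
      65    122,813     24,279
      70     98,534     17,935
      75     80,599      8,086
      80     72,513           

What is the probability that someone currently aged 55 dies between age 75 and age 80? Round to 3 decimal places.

0.063

This is the probability of reaching 75 but not 80, conditional on being alive at 55: (l(75) − l(80)) / l(55).
= (80,599 − 72,513) / 127,715 = 8,086 / 127,715 = 0.063313.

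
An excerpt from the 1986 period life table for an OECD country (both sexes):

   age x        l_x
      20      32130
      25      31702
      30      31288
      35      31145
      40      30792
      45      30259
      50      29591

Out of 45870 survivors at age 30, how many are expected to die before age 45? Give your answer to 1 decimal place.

1508.6

The relevant probability is 1 − 30259/31288 = 0.032888.
Expected number = 45870 × 0.032888 = 1508.6.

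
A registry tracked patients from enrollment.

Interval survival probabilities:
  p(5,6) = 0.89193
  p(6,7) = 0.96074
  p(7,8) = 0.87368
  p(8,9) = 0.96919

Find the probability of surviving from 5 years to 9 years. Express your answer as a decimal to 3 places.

0.726

P(survive 5→9) = 0.89193 × 0.96074 × 0.87368 × 0.96919.
= 0.725601.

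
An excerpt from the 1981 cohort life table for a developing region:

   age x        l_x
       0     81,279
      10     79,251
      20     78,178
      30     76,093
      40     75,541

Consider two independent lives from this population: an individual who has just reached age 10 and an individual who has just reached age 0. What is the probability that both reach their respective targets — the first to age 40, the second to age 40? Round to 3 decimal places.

p₁ = l_40/l_10 = 75,541/79,251 = 0.953187; p₂ = l_40/l_0 = 75,541/81,279 = 0.929404.
P(both) = p₁ × p₂ = 0.953187 × 0.929404 = 0.885896.

0.886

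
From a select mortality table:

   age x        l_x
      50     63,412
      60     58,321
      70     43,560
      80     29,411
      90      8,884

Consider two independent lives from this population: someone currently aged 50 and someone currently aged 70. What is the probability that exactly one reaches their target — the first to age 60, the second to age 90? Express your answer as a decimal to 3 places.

p₁ = l_60/l_50 = 58,321/63,412 = 0.919716; p₂ = l_90/l_70 = 8,884/43,560 = 0.203949.
P(exactly one) = p₁(1−p₂) + (1−p₁)p₂ = 0.732141 + 0.016374 = 0.748515.

0.749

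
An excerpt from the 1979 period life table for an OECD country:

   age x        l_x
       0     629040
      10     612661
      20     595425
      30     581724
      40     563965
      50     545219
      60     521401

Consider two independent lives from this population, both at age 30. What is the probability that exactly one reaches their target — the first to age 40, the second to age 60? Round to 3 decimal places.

p₁ = l_40/l_30 = 563965/581724 = 0.969472; p₂ = l_60/l_30 = 521401/581724 = 0.896303.
P(exactly one) = p₁(1−p₂) + (1−p₁)p₂ = 0.100531 + 0.027362 = 0.127894.

0.128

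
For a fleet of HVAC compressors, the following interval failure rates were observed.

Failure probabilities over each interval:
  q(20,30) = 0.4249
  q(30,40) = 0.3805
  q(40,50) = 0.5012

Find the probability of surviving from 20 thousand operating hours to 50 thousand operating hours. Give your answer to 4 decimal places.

Chaining the interval survival probabilities: (1 − 0.4249) × (1 − 0.3805) × (1 − 0.5012).
= 0.5751 × 0.6195 × 0.4988 = 0.177710.

0.1777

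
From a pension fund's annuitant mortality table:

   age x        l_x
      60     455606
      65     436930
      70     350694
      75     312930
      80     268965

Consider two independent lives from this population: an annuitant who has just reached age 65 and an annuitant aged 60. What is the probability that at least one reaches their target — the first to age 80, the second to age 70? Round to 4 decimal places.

0.9115

p₁ = l_80/l_65 = 268965/436930 = 0.615579; p₂ = l_70/l_60 = 350694/455606 = 0.769731.
P(at least one) = 1 − (1−p₁)(1−p₂) = 1 − 0.384421 × 0.230269 = 0.911480.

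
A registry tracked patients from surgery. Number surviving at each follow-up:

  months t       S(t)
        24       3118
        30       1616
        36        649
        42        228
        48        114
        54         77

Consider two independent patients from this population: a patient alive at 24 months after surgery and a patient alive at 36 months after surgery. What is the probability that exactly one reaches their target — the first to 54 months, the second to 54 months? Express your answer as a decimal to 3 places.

p₁ = S(54)/S(24) = 77/3118 = 0.024695; p₂ = S(54)/S(36) = 77/649 = 0.118644.
P(exactly one) = p₁(1−p₂) + (1−p₁)p₂ = 0.021765 + 0.115714 = 0.137479.

0.137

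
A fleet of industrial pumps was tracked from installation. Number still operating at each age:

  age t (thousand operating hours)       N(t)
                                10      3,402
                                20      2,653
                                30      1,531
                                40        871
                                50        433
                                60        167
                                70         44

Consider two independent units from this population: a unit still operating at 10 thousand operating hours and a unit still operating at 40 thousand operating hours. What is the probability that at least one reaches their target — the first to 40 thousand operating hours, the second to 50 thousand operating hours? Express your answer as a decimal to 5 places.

0.62588

p₁ = N(40)/N(10) = 871/3,402 = 0.256026; p₂ = N(50)/N(40) = 433/871 = 0.497130.
P(at least one) = 1 − (1−p₁)(1−p₂) = 1 − 0.743974 × 0.502870 = 0.625878.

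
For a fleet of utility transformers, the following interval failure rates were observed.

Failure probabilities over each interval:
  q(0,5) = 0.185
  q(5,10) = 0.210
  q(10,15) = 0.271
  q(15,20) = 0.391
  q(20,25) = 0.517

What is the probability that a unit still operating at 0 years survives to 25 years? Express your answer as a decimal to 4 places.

0.1381

The overall survival probability is (1 − 0.185) × (1 − 0.210) × (1 − 0.271) × (1 − 0.391) × (1 − 0.517).
= 0.815 × 0.790 × 0.729 × 0.609 × 0.483 = 0.138063.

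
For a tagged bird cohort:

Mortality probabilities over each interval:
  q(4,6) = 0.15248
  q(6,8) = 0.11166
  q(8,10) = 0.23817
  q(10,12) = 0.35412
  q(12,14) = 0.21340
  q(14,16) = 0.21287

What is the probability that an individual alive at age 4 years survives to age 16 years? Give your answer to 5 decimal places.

0.22937

Chaining the interval survival probabilities: (1 − 0.15248) × (1 − 0.11166) × (1 − 0.23817) × (1 − 0.35412) × (1 − 0.21340) × (1 − 0.21287).
= 0.84752 × 0.88834 × 0.76183 × 0.64588 × 0.78660 × 0.78713 = 0.229372.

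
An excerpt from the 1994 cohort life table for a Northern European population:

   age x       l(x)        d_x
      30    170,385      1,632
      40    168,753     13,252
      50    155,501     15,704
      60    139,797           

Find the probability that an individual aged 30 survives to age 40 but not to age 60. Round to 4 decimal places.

This is the probability of reaching 40 but not 60, conditional on being alive at 30: (l(40) − l(60)) / l(30).
= (168,753 − 139,797) / 170,385 = 28,956 / 170,385 = 0.169945.

0.1699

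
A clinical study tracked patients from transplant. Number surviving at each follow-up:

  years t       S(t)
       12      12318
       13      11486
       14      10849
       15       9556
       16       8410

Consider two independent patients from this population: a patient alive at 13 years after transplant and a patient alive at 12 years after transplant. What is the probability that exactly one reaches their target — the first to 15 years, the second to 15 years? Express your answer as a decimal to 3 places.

0.317

p₁ = S(15)/S(13) = 9556/11486 = 0.831969; p₂ = S(15)/S(12) = 9556/12318 = 0.775775.
P(exactly one) = p₁(1−p₂) + (1−p₁)p₂ = 0.186548 + 0.130354 = 0.316902.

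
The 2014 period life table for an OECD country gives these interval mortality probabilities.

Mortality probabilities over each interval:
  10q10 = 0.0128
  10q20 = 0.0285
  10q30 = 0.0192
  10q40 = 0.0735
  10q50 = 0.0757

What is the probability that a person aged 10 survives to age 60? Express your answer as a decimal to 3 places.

0.806

50p10 = (1 − 0.0128) × (1 − 0.0285) × (1 − 0.0192) × (1 − 0.0735) × (1 − 0.0757).
= 0.9872 × 0.9715 × 0.9808 × 0.9265 × 0.9243 = 0.805539.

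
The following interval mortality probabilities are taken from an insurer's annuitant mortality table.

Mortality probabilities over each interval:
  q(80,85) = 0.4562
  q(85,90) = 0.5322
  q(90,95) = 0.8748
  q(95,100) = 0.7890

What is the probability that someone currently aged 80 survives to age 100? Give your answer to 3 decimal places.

0.007

P(survive 80→100) = (1 − 0.4562) × (1 − 0.5322) × (1 − 0.8748) × (1 − 0.7890).
= 0.5438 × 0.4678 × 0.1252 × 0.2110 = 0.006720.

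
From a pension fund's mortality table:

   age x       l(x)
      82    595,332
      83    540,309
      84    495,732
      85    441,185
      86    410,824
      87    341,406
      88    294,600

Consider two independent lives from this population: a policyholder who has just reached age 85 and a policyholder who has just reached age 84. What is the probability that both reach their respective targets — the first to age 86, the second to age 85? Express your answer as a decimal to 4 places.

p₁ = l(86)/l(85) = 410,824/441,185 = 0.931183; p₂ = l(85)/l(84) = 441,185/495,732 = 0.889967.
P(both) = p₁ × p₂ = 0.931183 × 0.889967 = 0.828722.

0.8287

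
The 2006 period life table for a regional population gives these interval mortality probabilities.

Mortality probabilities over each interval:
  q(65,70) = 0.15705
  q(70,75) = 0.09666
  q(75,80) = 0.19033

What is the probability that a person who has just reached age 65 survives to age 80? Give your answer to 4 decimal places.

0.6165

Chaining the interval survival probabilities: (1 − 0.15705) × (1 − 0.09666) × (1 − 0.19033).
= 0.84295 × 0.90334 × 0.80967 = 0.616540.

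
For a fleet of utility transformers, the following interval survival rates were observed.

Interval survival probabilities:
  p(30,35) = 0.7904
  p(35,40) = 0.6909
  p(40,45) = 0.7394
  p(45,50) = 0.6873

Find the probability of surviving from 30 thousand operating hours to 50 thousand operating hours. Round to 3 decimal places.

P(survive 30→50) = 0.7904 × 0.6909 × 0.7394 × 0.6873.
= 0.277516.

0.278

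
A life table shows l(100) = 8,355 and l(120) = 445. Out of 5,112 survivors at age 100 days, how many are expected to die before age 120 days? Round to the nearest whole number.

4840

The relevant probability is 1 − 445/8,355 = 0.946738.
Expected number = 5,112 × 0.946738 = 4840.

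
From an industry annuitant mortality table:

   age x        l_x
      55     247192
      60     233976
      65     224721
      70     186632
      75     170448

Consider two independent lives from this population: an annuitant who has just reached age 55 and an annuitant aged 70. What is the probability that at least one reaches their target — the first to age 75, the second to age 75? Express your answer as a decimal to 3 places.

0.973

p₁ = l_75/l_55 = 170448/247192 = 0.689537; p₂ = l_75/l_70 = 170448/186632 = 0.913284.
P(at least one) = 1 − (1−p₁)(1−p₂) = 1 − 0.310463 × 0.086716 = 0.973078.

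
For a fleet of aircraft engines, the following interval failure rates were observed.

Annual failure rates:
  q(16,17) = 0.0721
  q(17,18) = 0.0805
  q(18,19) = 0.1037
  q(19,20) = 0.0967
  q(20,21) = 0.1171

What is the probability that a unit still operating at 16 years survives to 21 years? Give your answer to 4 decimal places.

The overall survival probability is (1 − 0.0721) × (1 − 0.0805) × (1 − 0.1037) × (1 − 0.0967) × (1 − 0.1171).
= 0.9279 × 0.9195 × 0.8963 × 0.9033 × 0.8829 = 0.609888.

0.6099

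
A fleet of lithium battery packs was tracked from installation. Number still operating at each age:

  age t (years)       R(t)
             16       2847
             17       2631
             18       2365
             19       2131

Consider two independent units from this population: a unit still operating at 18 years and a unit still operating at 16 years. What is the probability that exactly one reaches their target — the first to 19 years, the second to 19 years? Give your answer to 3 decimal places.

p₁ = R(19)/R(18) = 2131/2365 = 0.901057; p₂ = R(19)/R(16) = 2131/2847 = 0.748507.
P(exactly one) = p₁(1−p₂) + (1−p₁)p₂ = 0.226610 + 0.074060 = 0.300669.

0.301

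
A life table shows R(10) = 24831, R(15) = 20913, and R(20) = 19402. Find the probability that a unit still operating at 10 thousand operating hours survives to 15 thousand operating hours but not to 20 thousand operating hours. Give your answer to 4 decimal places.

0.0609

This is the probability of reaching 15 but not 20, conditional on being operational at 10: (R(15) − R(20)) / R(10).
= (20913 − 19402) / 24831 = 1511 / 24831 = 0.060851.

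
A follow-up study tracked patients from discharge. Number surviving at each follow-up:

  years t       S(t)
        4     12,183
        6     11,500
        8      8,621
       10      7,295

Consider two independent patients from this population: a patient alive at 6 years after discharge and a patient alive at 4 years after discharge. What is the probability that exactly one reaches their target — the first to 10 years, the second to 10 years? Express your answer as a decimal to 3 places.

p₁ = S(10)/S(6) = 7,295/11,500 = 0.634348; p₂ = S(10)/S(4) = 7,295/12,183 = 0.598785.
P(exactly one) = p₁(1−p₂) + (1−p₁)p₂ = 0.254510 + 0.218947 = 0.473457.

0.473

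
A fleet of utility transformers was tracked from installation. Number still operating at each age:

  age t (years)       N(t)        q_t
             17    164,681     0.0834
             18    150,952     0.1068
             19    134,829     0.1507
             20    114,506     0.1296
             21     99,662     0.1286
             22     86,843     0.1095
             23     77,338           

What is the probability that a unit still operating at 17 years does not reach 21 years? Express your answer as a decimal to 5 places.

P(fail before 21 | operational at 17) = 1 − N(21)/N(17) = 1 − 99,662/164,681 = (65,019)/164,681 = 0.394818.

0.39482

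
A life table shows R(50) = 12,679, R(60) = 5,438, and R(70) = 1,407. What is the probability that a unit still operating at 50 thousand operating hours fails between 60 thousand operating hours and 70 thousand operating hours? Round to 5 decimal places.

0.31793

This is the probability of reaching 60 but not 70, conditional on being operational at 50: (R(60) − R(70)) / R(50).
= (5,438 − 1,407) / 12,679 = 4,031 / 12,679 = 0.317927.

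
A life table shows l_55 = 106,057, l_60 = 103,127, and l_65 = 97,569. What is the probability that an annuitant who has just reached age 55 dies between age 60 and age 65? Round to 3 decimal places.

0.052

This is the probability of reaching 60 but not 65, conditional on being alive at 55: (l_60 − l_65) / l_55.
= (103,127 − 97,569) / 106,057 = 5,558 / 106,057 = 0.052406.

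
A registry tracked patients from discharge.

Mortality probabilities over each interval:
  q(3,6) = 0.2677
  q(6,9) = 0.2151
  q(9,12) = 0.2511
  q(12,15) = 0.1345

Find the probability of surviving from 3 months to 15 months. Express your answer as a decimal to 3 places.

0.373

P(survive 3→15) = (1 − 0.2677) × (1 − 0.2151) × (1 − 0.2511) × (1 − 0.1345).
= 0.7323 × 0.7849 × 0.7489 × 0.8655 = 0.372558.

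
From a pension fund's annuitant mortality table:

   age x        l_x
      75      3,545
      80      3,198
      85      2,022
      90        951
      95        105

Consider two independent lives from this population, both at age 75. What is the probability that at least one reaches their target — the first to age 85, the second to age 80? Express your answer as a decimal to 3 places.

p₁ = l_85/l_75 = 2,022/3,545 = 0.570381; p₂ = l_80/l_75 = 3,198/3,545 = 0.902116.
P(at least one) = 1 − (1−p₁)(1−p₂) = 1 − 0.429619 × 0.097884 = 0.957947.

0.958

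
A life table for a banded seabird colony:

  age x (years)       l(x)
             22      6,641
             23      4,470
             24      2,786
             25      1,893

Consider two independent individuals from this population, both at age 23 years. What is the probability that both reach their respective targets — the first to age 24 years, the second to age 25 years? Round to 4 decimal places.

p₁ = l(24)/l(23) = 2,786/4,470 = 0.623266; p₂ = l(25)/l(23) = 1,893/4,470 = 0.423490.
P(both) = p₁ × p₂ = 0.623266 × 0.423490 = 0.263947.

0.2639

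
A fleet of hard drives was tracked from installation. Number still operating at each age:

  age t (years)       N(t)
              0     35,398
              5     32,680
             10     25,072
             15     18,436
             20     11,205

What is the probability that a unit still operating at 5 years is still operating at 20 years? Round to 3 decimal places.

The conditional survival probability is N(20)/N(5) = 11,205/32,680 = 0.342870.

0.343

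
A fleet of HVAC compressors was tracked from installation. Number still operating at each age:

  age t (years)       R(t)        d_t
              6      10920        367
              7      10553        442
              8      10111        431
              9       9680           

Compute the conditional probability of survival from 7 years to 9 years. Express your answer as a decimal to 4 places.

The conditional survival probability is R(9)/R(7) = 9680/10553 = 0.917275.

0.9173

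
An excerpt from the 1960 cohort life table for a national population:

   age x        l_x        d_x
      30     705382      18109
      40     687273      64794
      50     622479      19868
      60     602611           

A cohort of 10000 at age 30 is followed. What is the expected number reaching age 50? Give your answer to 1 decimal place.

The relevant probability is 622479/705382 = 0.882471.
Expected number = 10000 × 0.882471 = 8824.7.

8824.7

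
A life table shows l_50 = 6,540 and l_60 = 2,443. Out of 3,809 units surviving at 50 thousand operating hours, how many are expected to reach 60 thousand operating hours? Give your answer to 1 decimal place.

1422.8

The relevant probability is 2,443/6,540 = 0.373547.
Expected number = 3,809 × 0.373547 = 1422.8.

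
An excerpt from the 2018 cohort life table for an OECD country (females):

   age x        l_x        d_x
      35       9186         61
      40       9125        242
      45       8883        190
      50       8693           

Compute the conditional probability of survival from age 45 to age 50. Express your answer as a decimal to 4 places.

The conditional survival probability is l_50/l_45 = 8693/8883 = 0.978611.

0.9786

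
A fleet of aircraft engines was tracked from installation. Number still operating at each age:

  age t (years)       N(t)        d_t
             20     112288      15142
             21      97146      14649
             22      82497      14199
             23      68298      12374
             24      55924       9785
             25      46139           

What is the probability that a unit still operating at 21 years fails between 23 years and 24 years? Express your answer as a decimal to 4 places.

0.1274

This is the probability of reaching 23 but not 24, conditional on being operational at 21: (N(23) − N(24)) / N(21).
= (68298 − 55924) / 97146 = 12374 / 97146 = 0.127375.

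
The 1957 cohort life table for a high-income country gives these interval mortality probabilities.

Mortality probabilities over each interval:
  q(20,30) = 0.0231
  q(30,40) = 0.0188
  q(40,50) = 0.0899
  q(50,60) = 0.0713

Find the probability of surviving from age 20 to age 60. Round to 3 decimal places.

The overall survival probability is (1 − 0.0231) × (1 − 0.0188) × (1 − 0.0899) × (1 − 0.0713).
= 0.9769 × 0.9812 × 0.9101 × 0.9287 = 0.810163.

0.810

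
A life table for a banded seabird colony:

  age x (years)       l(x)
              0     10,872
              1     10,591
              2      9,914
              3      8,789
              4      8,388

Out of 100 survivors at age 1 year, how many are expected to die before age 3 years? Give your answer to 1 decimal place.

The relevant probability is 1 − 8,789/10,591 = 0.170144.
Expected number = 100 × 0.170144 = 17.0.

17.0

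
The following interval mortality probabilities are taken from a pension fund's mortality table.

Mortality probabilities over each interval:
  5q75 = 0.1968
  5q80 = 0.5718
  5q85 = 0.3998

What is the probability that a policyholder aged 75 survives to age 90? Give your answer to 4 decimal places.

0.2064

Chaining the interval survival probabilities: (1 − 0.1968) × (1 − 0.5718) × (1 − 0.3998).
= 0.8032 × 0.4282 × 0.6002 = 0.206427.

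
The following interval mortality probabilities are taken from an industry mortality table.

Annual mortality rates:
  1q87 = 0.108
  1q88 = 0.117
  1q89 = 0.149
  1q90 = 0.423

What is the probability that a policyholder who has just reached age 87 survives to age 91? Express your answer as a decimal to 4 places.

0.3868

Chaining the interval survival probabilities: (1 − 0.108) × (1 − 0.117) × (1 − 0.149) × (1 − 0.423).
= 0.892 × 0.883 × 0.851 × 0.577 = 0.386751.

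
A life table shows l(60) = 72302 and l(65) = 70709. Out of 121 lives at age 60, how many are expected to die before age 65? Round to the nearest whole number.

The relevant probability is 1 − 70709/72302 = 0.022033.
Expected number = 121 × 0.022033 = 3.

3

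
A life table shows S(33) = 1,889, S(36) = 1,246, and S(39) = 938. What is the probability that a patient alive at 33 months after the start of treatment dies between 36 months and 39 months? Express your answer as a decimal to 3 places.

0.163

This is the probability of reaching 36 but not 39, conditional on being alive at 33: (S(36) − S(39)) / S(33).
= (1,246 − 938) / 1,889 = 308 / 1,889 = 0.163049.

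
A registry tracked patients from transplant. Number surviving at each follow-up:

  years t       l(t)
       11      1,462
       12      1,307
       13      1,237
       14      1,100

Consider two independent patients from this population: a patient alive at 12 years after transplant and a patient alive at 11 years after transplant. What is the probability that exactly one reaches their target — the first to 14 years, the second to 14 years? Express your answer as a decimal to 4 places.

p₁ = l(14)/l(12) = 1,100/1,307 = 0.841622; p₂ = l(14)/l(11) = 1,100/1,462 = 0.752394.
P(exactly one) = p₁(1−p₂) + (1−p₁)p₂ = 0.208391 + 0.119163 = 0.327553.

0.3276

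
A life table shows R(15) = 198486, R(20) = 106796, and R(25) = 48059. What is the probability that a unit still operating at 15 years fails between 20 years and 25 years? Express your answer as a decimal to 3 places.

0.296

This is the probability of reaching 20 but not 25, conditional on being operational at 15: (R(20) − R(25)) / R(15).
= (106796 − 48059) / 198486 = 58737 / 198486 = 0.295925.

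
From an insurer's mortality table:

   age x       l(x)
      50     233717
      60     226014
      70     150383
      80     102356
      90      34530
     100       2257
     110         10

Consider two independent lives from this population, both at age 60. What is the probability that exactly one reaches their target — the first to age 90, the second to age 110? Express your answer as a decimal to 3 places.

p₁ = l(90)/l(60) = 34530/226014 = 0.152778; p₂ = l(110)/l(60) = 10/226014 = 0.000044.
P(exactly one) = p₁(1−p₂) + (1−p₁)p₂ = 0.152771 + 0.000037 = 0.152809.

0.153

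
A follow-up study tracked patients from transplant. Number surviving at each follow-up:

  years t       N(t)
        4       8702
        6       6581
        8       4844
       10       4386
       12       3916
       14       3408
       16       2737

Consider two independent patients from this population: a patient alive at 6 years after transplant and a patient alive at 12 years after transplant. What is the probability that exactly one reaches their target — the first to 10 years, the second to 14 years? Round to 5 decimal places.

0.37672

p₁ = N(10)/N(6) = 4386/6581 = 0.666464; p₂ = N(14)/N(12) = 3408/3916 = 0.870276.
P(exactly one) = p₁(1−p₂) + (1−p₁)p₂ = 0.086456 + 0.290268 = 0.376725.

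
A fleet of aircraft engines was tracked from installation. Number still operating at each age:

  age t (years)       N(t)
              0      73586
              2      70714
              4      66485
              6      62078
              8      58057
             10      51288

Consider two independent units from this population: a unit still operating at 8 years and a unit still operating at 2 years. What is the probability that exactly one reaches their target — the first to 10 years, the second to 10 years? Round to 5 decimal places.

p₁ = N(10)/N(8) = 51288/58057 = 0.883408; p₂ = N(10)/N(2) = 51288/70714 = 0.725288.
P(exactly one) = p₁(1−p₂) + (1−p₁)p₂ = 0.242683 + 0.084563 = 0.327246.

0.32725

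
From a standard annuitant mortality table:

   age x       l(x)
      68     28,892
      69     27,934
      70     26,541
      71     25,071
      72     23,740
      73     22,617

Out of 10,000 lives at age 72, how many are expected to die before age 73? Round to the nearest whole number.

473

The relevant probability is 1 − 22,617/23,740 = 0.047304.
Expected number = 10,000 × 0.047304 = 473.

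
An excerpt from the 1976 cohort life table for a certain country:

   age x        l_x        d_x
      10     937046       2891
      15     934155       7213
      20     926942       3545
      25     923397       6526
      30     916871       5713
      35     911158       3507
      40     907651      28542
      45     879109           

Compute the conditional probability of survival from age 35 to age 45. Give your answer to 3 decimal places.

0.965

We want 10p35 = l_45/l_35.
The conditional survival probability is l_45/l_35 = 879109/911158 = 0.964826.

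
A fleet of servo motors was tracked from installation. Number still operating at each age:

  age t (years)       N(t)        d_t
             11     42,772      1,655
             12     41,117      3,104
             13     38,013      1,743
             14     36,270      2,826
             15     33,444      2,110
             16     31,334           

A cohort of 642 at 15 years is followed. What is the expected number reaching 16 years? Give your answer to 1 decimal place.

601.5

The relevant probability is 31,334/33,444 = 0.936909.
Expected number = 642 × 0.936909 = 601.5.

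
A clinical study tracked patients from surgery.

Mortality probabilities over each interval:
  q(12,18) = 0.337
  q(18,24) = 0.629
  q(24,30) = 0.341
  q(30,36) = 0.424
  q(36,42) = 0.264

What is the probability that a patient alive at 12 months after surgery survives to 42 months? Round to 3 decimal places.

Survival from 12 to 42 is the product of surviving each interval: (1 − 0.337) × (1 − 0.629) × (1 − 0.341) × (1 − 0.424) × (1 − 0.264).
= 0.663 × 0.371 × 0.659 × 0.576 × 0.736 = 0.068718.

0.069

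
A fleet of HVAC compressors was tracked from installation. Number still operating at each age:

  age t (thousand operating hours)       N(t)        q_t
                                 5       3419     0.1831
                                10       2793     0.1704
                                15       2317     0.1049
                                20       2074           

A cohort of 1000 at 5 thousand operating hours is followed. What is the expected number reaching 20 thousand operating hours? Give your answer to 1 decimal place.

606.6

The relevant probability is 2074/3419 = 0.606610.
Expected number = 1000 × 0.606610 = 606.6.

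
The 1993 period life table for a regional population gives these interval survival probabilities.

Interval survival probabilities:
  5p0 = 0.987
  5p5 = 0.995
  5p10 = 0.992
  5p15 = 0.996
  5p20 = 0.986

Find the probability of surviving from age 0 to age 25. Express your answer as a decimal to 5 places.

25p0 = 0.987 × 0.995 × 0.992 × 0.996 × 0.986.
= 0.956727.

0.95673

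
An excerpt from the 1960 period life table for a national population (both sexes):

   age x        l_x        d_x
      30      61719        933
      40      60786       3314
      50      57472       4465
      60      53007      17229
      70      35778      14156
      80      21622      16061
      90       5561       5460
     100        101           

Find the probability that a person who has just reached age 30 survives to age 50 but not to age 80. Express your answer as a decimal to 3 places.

We want 20|30q30 = (l_50 − l_80)/l_30.
This is the probability of reaching 50 but not 80, conditional on being alive at 30: (l_50 − l_80) / l_30.
= (57472 − 21622) / 61719 = 35850 / 61719 = 0.580858.

0.581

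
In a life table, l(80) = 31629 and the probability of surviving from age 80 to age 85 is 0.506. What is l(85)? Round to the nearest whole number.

l(85) = l(80) × p = 31629 × 0.506 = 16004.

16004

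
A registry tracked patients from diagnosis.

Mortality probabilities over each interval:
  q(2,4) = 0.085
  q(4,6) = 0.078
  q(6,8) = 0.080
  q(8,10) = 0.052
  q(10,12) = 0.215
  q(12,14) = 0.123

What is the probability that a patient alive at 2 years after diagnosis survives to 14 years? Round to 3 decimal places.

The overall survival probability is (1 − 0.085) × (1 − 0.078) × (1 − 0.080) × (1 − 0.052) × (1 − 0.215) × (1 − 0.123).
= 0.915 × 0.922 × 0.920 × 0.948 × 0.785 × 0.877 = 0.506544.

0.507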